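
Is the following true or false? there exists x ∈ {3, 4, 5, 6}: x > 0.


Evaluate the predicate on each element: 3:T, 4:T, 5:T, 6:T.
Witness x = 3 satisfies the predicate.

T


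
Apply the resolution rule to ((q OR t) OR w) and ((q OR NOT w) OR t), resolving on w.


The clauses contain complementary literals w and NOTw.
Resolution eliminates this pair and disjoins the remaining literals (merging duplicates).

(q OR t)


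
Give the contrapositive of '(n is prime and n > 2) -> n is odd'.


The contrapositive of (P → Q) is (¬Q → ¬P); it is logically equivalent to the original.
Here P = '(n is prime and n > 2)' and Q = 'n is odd'.

If not (n is odd), then not ((n is prime and n > 2)).


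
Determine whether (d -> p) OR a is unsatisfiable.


Truth table over {a, d, p}:
a | d | p | φ
-------------
F | F | F | T
T | F | F | T
F | T | F | F
T | T | F | T
F | F | T | T
T | F | T | T
F | T | T | T
T | T | T | T
Satisfying assignment at row 1: a=F, d=F, p=F gives T.

No, it is not a contradiction.


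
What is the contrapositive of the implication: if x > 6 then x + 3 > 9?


The contrapositive of (P → Q) is (¬Q → ¬P); it is logically equivalent to the original.
Here P = 'x > 6' and Q = 'x + 3 > 9'.

If not (x + 3 > 9), then not (x > 6).


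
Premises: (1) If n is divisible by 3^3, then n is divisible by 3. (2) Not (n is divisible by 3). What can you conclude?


Modus tollens: from (P → Q) and ¬Q, infer ¬P.
Q = 'n is divisible by 3' is denied; since P → Q, P must also fail.

Not (n is divisible by 3^3).


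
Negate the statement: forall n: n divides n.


¬(forall x: φ) = exists x: ¬φ, and ¬(exists x: φ) = forall x: ¬φ.
Apply to the universal statement.

exists n: ~(n divides n)


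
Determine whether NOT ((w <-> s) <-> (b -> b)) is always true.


Build the truth table over {b, s, w}:
b | s | w | φ
-------------
F | F | F | F
T | F | F | F
F | T | F | T
T | T | F | T
F | F | T | T
T | F | T | T
F | T | T | F
T | T | T | F
Counterexample at row 1: with b=F, s=F, w=F, the formula is F.

No, it is not a tautology.


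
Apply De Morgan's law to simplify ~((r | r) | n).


De Morgan: the negation of a disjunction is the conjunction of the negations.
Distribute ~ across |, flipping it to &, and negate each literal.

((~r) & (~r)) & (~n)


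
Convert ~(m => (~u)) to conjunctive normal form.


Step 1: Rewrite m → (¬u) as ¬m ∨ (¬u).
Step 2: Negate: ¬(¬m ∨ (¬u)) = m ∧ ¬(¬u) (De Morgan + double negation).
Step 3: Eliminate any double negations (¬¬X = X).

m & u


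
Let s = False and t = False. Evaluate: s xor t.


Exclusive or is true when exactly one operand is true.
Substitute: s=False, t=False.
False xor False evaluates to False.

False


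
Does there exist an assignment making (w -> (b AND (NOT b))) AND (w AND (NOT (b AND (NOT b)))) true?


Check all 4 assignments over {b, w}:
b | w | φ
---------
F | F | F
T | F | F
F | T | F
T | T | F
No assignment makes the formula true.

Unsatisfiable.


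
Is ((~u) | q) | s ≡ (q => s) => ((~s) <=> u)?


Compare truth tables:
q | s | u | φ | ψ
-----------------
False | False | False | True | False
True | False | False | True | True
False | True | False | True | True
True | True | False | True | True
False | False | True | False | True
True | False | True | True | True
False | True | True | True | False
True | True | True | True | False
They differ at row 1 (q=False, s=False, u=False): φ=True but ψ=False.

No, they are not logically equivalent.


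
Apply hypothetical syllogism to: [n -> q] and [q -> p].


Hypothetical syllogism: from (P → Q) and (Q → R), infer (P → R).
Chain the two implications through the shared middle term 'q'.

n -> p


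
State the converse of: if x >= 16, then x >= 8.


The converse of (P → Q) is (Q → P). It is not in general equivalent to the original.
Here P = 'x >= 16' and Q = 'x >= 8'.

If x >= 8, then x >= 16.


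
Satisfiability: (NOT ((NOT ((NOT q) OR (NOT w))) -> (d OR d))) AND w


Search for a satisfying assignment over {d, q, w}.
Try d=F, q=T, w=T: the formula evaluates to T.
A satisfying assignment exists.

Satisfiable.


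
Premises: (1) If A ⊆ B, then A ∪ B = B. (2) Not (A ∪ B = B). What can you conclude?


Modus tollens: from (P → Q) and ¬Q, infer ¬P.
Q = 'A ∪ B = B' is denied; since P → Q, P must also fail.

Not (A ⊆ B).


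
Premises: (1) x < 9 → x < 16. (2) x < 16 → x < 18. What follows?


Hypothetical syllogism: from (P → Q) and (Q → R), infer (P → R).
Chain the two implications through the shared middle term 'x < 16'.

x < 9 → x < 18


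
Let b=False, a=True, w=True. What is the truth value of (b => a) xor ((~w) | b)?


Substitute b=False, a=True, w=True:
b => a = False => True = True
~w = False
(~w) | b = False | False = False
(b => a) xor ((~w) | b) = True xor False = True

True


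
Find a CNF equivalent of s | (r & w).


Step 1: Distribute ∨ over ∧: s ∨ (r ∧ w) = (s ∨ r) ∧ (s ∨ w).

(s | r) & (s | w)


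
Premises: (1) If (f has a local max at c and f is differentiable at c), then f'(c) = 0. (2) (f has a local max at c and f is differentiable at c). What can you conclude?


Modus ponens: from (P → Q) and P, infer Q.
P = '(f has a local max at c and f is differentiable at c)' is asserted, and P → Q holds, so Q follows.

f'(c) = 0.


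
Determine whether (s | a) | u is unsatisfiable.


Truth table over {a, s, u}:
a | s | u | φ
-------------
False | False | False | False
True | False | False | True
False | True | False | True
True | True | False | True
False | False | True | True
True | False | True | True
False | True | True | True
True | True | True | True
Satisfying assignment at row 2: a=True, s=False, u=False gives True.

No, it is not a contradiction.


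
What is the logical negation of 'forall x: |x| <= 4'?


¬(forall x: φ) = exists x: ¬φ, and ¬(exists x: φ) = forall x: ¬φ.
Apply to the universal statement.

exists x: ~(|x| <= 4)


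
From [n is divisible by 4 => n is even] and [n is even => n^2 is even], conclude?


Hypothetical syllogism: from (P → Q) and (Q → R), infer (P → R).
Chain the two implications through the shared middle term 'n is even'.

n is divisible by 4 => n^2 is even


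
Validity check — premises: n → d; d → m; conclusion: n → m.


This matches the form of hypothetical syllogism: the conclusion follows in every model of the premises.

Valid.


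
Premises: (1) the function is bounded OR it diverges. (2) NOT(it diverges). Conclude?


Disjunctive syllogism: from (P ∨ Q) and ¬P, infer Q.
One disjunct, 'it diverges', is ruled out; the other must hold.

the function is bounded


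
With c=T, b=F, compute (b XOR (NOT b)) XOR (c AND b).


Substitute c=T, b=F:
NOT b = T
b XOR (NOT b) = F XOR T = T
c AND b = T AND F = F
(b XOR (NOT b)) XOR (c AND b) = T XOR F = T

T


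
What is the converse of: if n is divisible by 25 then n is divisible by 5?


The converse of (P → Q) is (Q → P). It is not in general equivalent to the original.
Here P = 'n is divisible by 25' and Q = 'n is divisible by 5'.

If n is divisible by 5, then n is divisible by 25.


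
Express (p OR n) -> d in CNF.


Step 1: Rewrite as ¬(p ∨ n) ∨ d = (¬p ∧ ¬n) ∨ d.
Step 2: Distribute ∨ over ∧.

((NOT p) OR d) AND ((NOT n) OR d)


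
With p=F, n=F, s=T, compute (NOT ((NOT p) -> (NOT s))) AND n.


Substitute p=F, n=F, s=T:
NOT p = T
NOT s = F
(NOT p) -> (NOT s) = T -> F = F
NOT ((NOT p) -> (NOT s)) = T
(NOT ((NOT p) -> (NOT s))) AND n = T AND F = F

F


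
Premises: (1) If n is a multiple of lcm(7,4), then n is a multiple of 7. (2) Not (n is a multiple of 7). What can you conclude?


Modus tollens: from (P → Q) and ¬Q, infer ¬P.
Q = 'n is a multiple of 7' is denied; since P → Q, P must also fail.

Not (n is a multiple of lcm(7,4)).


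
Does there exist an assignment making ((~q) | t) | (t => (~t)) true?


Search for a satisfying assignment over {q, t}.
Try q=False, t=False: the formula evaluates to True.
A satisfying assignment exists.

Satisfiable.


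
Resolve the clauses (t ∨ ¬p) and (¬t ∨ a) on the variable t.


The clauses contain complementary literals t and ¬t.
Resolution eliminates this pair and disjoins the remaining literals (merging duplicates).

(¬p ∨ a)


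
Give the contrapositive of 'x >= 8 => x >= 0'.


The contrapositive of (P → Q) is (¬Q → ¬P); it is logically equivalent to the original.
Here P = 'x >= 8' and Q = 'x >= 0'.

If not (x >= 0), then not (x >= 8).


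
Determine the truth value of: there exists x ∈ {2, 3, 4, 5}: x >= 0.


Evaluate the predicate on each element: 2:T, 3:T, 4:T, 5:T.
Witness x = 2 satisfies the predicate.

T


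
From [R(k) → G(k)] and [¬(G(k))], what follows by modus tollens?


Modus tollens: from (P → Q) and ¬Q, infer ¬P.
Q = 'G(k)' is denied; since P → Q, P must also fail.

Not (R(k)).


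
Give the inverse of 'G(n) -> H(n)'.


The inverse of (P → Q) is (¬P → ¬Q). It is equivalent to the converse, not to the original.
Here P = 'G(n)' and Q = 'H(n)'.

If not (G(n)), then not (H(n)).


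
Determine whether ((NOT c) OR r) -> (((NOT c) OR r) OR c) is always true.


Build the truth table over {c, r}:
c | r | φ
---------
F | F | T
T | F | T
F | T | T
T | T | T
Every row evaluates to true.

Yes, it is a tautology.


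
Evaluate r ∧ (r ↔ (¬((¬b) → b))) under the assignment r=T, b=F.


Substitute r=T, b=F:
¬b = T
(¬b) → b = T → F = F
¬((¬b) → b) = T
r ↔ (¬((¬b) → b)) = T ↔ T = T
r ∧ (r ↔ (¬((¬b) → b))) = T ∧ T = T

T


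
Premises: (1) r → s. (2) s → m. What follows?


Hypothetical syllogism: from (P → Q) and (Q → R), infer (P → R).
Chain the two implications through the shared middle term 's'.

r → m


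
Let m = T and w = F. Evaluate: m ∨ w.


Disjunction is false only when both operands are false.
Substitute: m=T, w=F.
T ∨ F evaluates to T.

T


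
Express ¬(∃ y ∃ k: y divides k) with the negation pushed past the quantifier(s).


Negation flips each quantifier (∀↔∃) and negates the inner predicate.
¬(∃ y ∃ k: φ) = ∀ y ∀ k: ¬φ.

∀ y ∀ k: ¬(y divides k)


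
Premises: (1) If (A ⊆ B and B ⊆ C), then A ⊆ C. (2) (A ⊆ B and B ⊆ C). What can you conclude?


Modus ponens: from (P → Q) and P, infer Q.
P = '(A ⊆ B and B ⊆ C)' is asserted, and P → Q holds, so Q follows.

A ⊆ C.


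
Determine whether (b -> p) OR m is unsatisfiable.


Truth table over {b, m, p}:
b | m | p | φ
-------------
F | F | F | T
T | F | F | F
F | T | F | T
T | T | F | T
F | F | T | T
T | F | T | T
F | T | T | T
T | T | T | T
Satisfying assignment at row 1: b=F, m=F, p=F gives T.

No, it is not a contradiction.


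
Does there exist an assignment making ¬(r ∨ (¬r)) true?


Check all 2 assignments over {r}:
r | φ
-----
F | F
T | F
No assignment makes the formula true.

Unsatisfiable.


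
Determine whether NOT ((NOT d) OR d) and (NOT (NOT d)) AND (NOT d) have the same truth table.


Compare truth tables:
d | φ | ψ
---------
F | F | F
T | F | F
The columns φ and ψ agree on every row.

Yes, they are logically equivalent.


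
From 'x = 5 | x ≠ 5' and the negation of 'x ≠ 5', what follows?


Disjunctive syllogism: from (P ∨ Q) and ¬P, infer Q.
One disjunct, 'x ≠ 5', is ruled out; the other must hold.

x = 5


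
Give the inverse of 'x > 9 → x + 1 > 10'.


The inverse of (P → Q) is (¬P → ¬Q). It is equivalent to the converse, not to the original.
Here P = 'x > 9' and Q = 'x + 1 > 10'.

If not (x > 9), then not (x + 1 > 10).


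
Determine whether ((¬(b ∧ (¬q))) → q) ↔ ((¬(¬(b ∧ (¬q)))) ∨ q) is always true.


Build the truth table over {b, q}:
b | q | φ
---------
F | F | T
T | F | T
F | T | T
T | T | T
Every row evaluates to true.

Yes, it is a tautology.


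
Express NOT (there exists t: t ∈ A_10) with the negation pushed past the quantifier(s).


¬(for all x: φ) = there exists x: ¬φ, and ¬(there exists x: φ) = for all x: ¬φ.
Apply to the existential statement.

for all t: NOT(t ∈ A_10)


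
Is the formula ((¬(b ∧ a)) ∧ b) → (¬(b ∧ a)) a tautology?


Build the truth table over {a, b}:
a | b | φ
---------
F | F | T
T | F | T
F | T | T
T | T | T
Every row evaluates to true.

Yes, it is a tautology.


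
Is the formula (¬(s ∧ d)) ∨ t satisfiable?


Search for a satisfying assignment over {d, s, t}.
Try d=F, s=F, t=F: the formula evaluates to T.
A satisfying assignment exists.

Satisfiable.


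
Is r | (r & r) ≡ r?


Compare truth tables:
r | φ | ψ
---------
False | False | False
True | True | True
The columns φ and ψ agree on every row.

Yes, they are logically equivalent.


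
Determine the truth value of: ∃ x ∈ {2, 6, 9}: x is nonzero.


Evaluate the predicate on each element: 2:T, 6:T, 9:T.
Witness x = 2 satisfies the predicate.

T


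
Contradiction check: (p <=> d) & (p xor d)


Truth table over {d, p}:
d | p | φ
---------
False | False | False
True | False | False
False | True | False
True | True | False
Every row is false.

Yes, it is a contradiction.


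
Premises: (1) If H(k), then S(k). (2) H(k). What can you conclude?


Modus ponens: from (P → Q) and P, infer Q.
P = 'H(k)' is asserted, and P → Q holds, so Q follows.

S(k).


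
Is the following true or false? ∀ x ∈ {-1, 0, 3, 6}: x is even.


Evaluate the predicate on each element: -1:F, 0:T, 3:F, 6:T.
Counterexample x = -1 fails the predicate.

F


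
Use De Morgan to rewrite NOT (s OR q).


De Morgan: the negation of a disjunction is the conjunction of the negations.
Distribute NOT across OR, flipping it to AND, and negate each literal.

(NOT s) AND (NOT q)


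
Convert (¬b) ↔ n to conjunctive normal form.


Step 1: Rewrite (¬b) ↔ n as ((¬b) → n) ∧ (n → (¬b)).
Step 2: Rewrite each implication as a disjunction.
Step 3: Eliminate any double negations (¬¬X = X).

(b ∨ n) ∧ ((¬n) ∨ (¬b))


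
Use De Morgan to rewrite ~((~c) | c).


De Morgan: the negation of a disjunction is the conjunction of the negations.
Distribute ~ across |, flipping it to &, and negate each literal.

c & (~c)


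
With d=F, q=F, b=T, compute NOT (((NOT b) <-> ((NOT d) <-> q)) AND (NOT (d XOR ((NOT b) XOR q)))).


Substitute d=F, q=F, b=T:
NOT b = F
NOT d = T
(NOT d) <-> q = T <-> F = F
(NOT b) <-> ((NOT d) <-> q) = F <-> F = T
NOT b = F
(NOT b) XOR q = F XOR F = F
d XOR ((NOT b) XOR q) = F XOR F = F
NOT (d XOR ((NOT b) XOR q)) = T
((NOT b) <-> ((NOT d) <-> q)) AND (NOT (d XOR ((NOT b) XOR q))) = T AND T = T
NOT (((NOT b) <-> ((NOT d) <-> q)) AND (NOT (d XOR ((NOT b) XOR q)))) = F

F


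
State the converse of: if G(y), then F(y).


The converse of (P → Q) is (Q → P). It is not in general equivalent to the original.
Here P = 'G(y)' and Q = 'F(y)'.

If F(y), then G(y).


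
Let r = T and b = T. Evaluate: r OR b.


Disjunction is false only when both operands are false.
Substitute: r=T, b=T.
T OR T evaluates to T.

T


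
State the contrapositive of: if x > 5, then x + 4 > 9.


The contrapositive of (P → Q) is (¬Q → ¬P); it is logically equivalent to the original.
Here P = 'x > 5' and Q = 'x + 4 > 9'.

If not (x + 4 > 9), then not (x > 5).


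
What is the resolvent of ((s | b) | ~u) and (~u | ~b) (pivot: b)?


The clauses contain complementary literals b and ~b.
Resolution eliminates this pair and disjoins the remaining literals (merging duplicates).

(~u | s)


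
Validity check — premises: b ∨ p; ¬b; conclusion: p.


This matches the form of disjunctive syllogism: the conclusion follows in every model of the premises.

Valid.


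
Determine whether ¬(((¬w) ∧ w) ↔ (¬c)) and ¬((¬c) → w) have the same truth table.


Compare truth tables:
c | w | φ | ψ
-------------
F | F | T | T
T | F | F | F
F | T | T | F
T | T | F | F
They differ at row 3 (c=F, w=T): φ=T but ψ=F.

No, they are not logically equivalent.


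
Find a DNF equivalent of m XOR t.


Step 1: m ⊕ t is true exactly when they disagree: (m ∧ ¬t) ∨ (¬m ∧ t).

(m AND (NOT t)) OR ((NOT m) AND t)


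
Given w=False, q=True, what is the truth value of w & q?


Conjunction is true only when both operands are true.
Substitute: w=False, q=True.
False & True evaluates to False.

False


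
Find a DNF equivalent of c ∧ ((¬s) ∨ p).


Step 1: Distribute ∧ over ∨: c ∧ ((¬s) ∨ p) = (c ∧ (¬s)) ∨ (c ∧ p).

(c ∧ (¬s)) ∨ (c ∧ p)


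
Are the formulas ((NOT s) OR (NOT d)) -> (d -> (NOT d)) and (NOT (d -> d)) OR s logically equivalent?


Compare truth tables:
d | s | φ | ψ
-------------
F | F | T | F
T | F | F | F
F | T | T | T
T | T | T | T
They differ at row 1 (d=F, s=F): φ=T but ψ=F.

No, they are not logically equivalent.


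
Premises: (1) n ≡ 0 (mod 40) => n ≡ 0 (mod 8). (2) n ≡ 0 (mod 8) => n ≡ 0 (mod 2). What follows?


Hypothetical syllogism: from (P → Q) and (Q → R), infer (P → R).
Chain the two implications through the shared middle term 'n ≡ 0 (mod 8)'.

n ≡ 0 (mod 40) => n ≡ 0 (mod 2)


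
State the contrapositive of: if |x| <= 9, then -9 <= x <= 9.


The contrapositive of (P → Q) is (¬Q → ¬P); it is logically equivalent to the original.
Here P = '|x| <= 9' and Q = '-9 <= x <= 9'.

If not (-9 <= x <= 9), then not (|x| <= 9).


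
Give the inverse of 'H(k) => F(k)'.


The inverse of (P → Q) is (¬P → ¬Q). It is equivalent to the converse, not to the original.
Here P = 'H(k)' and Q = 'F(k)'.

If not (H(k)), then not (F(k)).


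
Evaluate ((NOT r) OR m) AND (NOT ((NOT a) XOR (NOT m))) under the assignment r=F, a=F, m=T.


Substitute r=F, a=F, m=T:
NOT r = T
(NOT r) OR m = T OR T = T
NOT a = T
NOT m = F
(NOT a) XOR (NOT m) = T XOR F = T
NOT ((NOT a) XOR (NOT m)) = F
((NOT r) OR m) AND (NOT ((NOT a) XOR (NOT m))) = T AND F = F

F


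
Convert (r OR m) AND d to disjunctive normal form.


Step 1: Distribute ∧ over ∨: (r ∨ m) ∧ d = (r ∧ d) ∨ (m ∧ d).

(r AND d) OR (m AND d)


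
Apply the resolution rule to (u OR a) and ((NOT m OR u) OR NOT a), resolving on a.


The clauses contain complementary literals a and NOTa.
Resolution eliminates this pair and disjoins the remaining literals (merging duplicates).

(u OR NOT m)


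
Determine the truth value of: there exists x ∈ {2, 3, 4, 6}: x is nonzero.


Evaluate the predicate on each element: 2:T, 3:T, 4:T, 6:T.
Witness x = 2 satisfies the predicate.

T


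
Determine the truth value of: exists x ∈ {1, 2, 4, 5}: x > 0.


Evaluate the predicate on each element: 1:True, 2:True, 4:True, 5:True.
Witness x = 1 satisfies the predicate.

True


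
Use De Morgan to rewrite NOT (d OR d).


De Morgan: the negation of a disjunction is the conjunction of the negations.
Distribute NOT across OR, flipping it to AND, and negate each literal.

(NOT d) AND (NOT d)


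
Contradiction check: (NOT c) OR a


Truth table over {a, c}:
a | c | φ
---------
F | F | T
T | F | T
F | T | F
T | T | T
Satisfying assignment at row 1: a=F, c=F gives T.

No, it is not a contradiction.


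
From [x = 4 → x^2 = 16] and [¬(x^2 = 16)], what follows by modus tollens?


Modus tollens: from (P → Q) and ¬Q, infer ¬P.
Q = 'x^2 = 16' is denied; since P → Q, P must also fail.

Not (x = 4).


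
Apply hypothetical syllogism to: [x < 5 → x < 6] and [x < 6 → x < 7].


Hypothetical syllogism: from (P → Q) and (Q → R), infer (P → R).
Chain the two implications through the shared middle term 'x < 6'.

x < 5 → x < 7


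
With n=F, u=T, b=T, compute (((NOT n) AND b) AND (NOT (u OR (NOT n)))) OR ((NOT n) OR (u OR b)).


Substitute n=F, u=T, b=T:
NOT n = T
(NOT n) AND b = T AND T = T
NOT n = T
u OR (NOT n) = T OR T = T
NOT (u OR (NOT n)) = F
((NOT n) AND b) AND (NOT (u OR (NOT n))) = T AND F = F
NOT n = T
u OR b = T OR T = T
(NOT n) OR (u OR b) = T OR T = T
(((NOT n) AND b) AND (NOT (u OR (NOT n)))) OR ((NOT n) OR (u OR b)) = F OR T = T

T


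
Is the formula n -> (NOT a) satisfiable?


Search for a satisfying assignment over {a, n}.
Try a=F, n=F: the formula evaluates to T.
A satisfying assignment exists.

Satisfiable.


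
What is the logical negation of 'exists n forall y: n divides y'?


Negation flips each quantifier (∀↔∃) and negates the inner predicate.
¬(exists n forall y: φ) = forall n exists y: ¬φ.

forall n exists y: ~(n divides y)


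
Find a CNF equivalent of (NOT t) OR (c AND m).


Step 1: Distribute ∨ over ∧: (¬t) ∨ (c ∧ m) = ((¬t) ∨ c) ∧ ((¬t) ∨ m).

((NOT t) OR c) AND ((NOT t) OR m)


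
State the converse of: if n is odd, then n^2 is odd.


The converse of (P → Q) is (Q → P). It is not in general equivalent to the original.
Here P = 'n is odd' and Q = 'n^2 is odd'.

If n^2 is odd, then n is odd.


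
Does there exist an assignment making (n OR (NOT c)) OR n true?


Search for a satisfying assignment over {c, n}.
Try c=F, n=F: the formula evaluates to T.
A satisfying assignment exists.

Satisfiable.


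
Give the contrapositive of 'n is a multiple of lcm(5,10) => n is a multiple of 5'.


The contrapositive of (P → Q) is (¬Q → ¬P); it is logically equivalent to the original.
Here P = 'n is a multiple of lcm(5,10)' and Q = 'n is a multiple of 5'.

If not (n is a multiple of 5), then not (n is a multiple of lcm(5,10)).


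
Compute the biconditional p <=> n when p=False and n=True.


Biconditional is true when both operands have the same truth value.
Substitute: p=False, n=True.
False <=> True evaluates to False.

False


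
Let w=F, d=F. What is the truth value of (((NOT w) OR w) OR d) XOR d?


Substitute w=F, d=F:
NOT w = T
(NOT w) OR w = T OR F = T
((NOT w) OR w) OR d = T OR F = T
(((NOT w) OR w) OR d) XOR d = T XOR F = T

T


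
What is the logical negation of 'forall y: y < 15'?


¬(forall x: φ) = exists x: ¬φ, and ¬(exists x: φ) = forall x: ¬φ.
Apply to the universal statement.

exists y: ~(y < 15)


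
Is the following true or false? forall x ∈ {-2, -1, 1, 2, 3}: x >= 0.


Evaluate the predicate on each element: -2:False, -1:False, 1:True, 2:True, 3:True.
Counterexample x = -2 fails the predicate.

False


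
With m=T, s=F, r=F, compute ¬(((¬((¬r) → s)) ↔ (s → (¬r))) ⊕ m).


Substitute m=T, s=F, r=F:
¬r = T
(¬r) → s = T → F = F
¬((¬r) → s) = T
¬r = T
s → (¬r) = F → T = T
(¬((¬r) → s)) ↔ (s → (¬r)) = T ↔ T = T
((¬((¬r) → s)) ↔ (s → (¬r))) ⊕ m = T ⊕ T = F
¬(((¬((¬r) → s)) ↔ (s → (¬r))) ⊕ m) = T

T


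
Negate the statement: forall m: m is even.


¬(forall x: φ) = exists x: ¬φ, and ¬(exists x: φ) = forall x: ¬φ.
Apply to the universal statement.

exists m: ~(m is even)


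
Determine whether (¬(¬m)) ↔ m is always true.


Build the truth table over {m}:
m | φ
-----
F | T
T | T
Every row evaluates to true.

Yes, it is a tautology.


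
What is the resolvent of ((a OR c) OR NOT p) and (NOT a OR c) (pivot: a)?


The clauses contain complementary literals a and NOTa.
Resolution eliminates this pair and disjoins the remaining literals (merging duplicates).

(c OR NOT p)


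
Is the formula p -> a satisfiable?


Search for a satisfying assignment over {a, p}.
Try a=F, p=F: the formula evaluates to T.
A satisfying assignment exists.

Satisfiable.


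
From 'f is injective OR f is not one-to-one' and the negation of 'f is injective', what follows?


Disjunctive syllogism: from (P ∨ Q) and ¬P, infer Q.
One disjunct, 'f is injective', is ruled out; the other must hold.

f is not one-to-one


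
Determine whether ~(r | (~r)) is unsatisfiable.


Truth table over {r}:
r | φ
-----
False | False
True | False
Every row is false.

Yes, it is a contradiction.


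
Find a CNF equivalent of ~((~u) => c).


Step 1: Rewrite (¬u) → c as ¬(¬u) ∨ c.
Step 2: Negate: ¬(¬(¬u) ∨ c) = (¬u) ∧ ¬c (De Morgan + double negation).

(~u) & (~c)


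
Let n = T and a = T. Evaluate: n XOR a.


Exclusive or is true when exactly one operand is true.
Substitute: n=T, a=T.
T XOR T evaluates to F.

F


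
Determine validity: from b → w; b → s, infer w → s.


This is (no valid rule). There exist truth assignments where the premises are all true but the conclusion is false.

Invalid.


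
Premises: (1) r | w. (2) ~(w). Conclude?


Disjunctive syllogism: from (P ∨ Q) and ¬P, infer Q.
One disjunct, 'w', is ruled out; the other must hold.

r


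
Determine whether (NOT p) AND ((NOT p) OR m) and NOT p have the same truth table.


Compare truth tables:
m | p | φ | ψ
-------------
F | F | T | T
T | F | T | T
F | T | F | F
T | T | F | F
The columns φ and ψ agree on every row.

Yes, they are logically equivalent.


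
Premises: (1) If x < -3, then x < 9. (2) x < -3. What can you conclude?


Modus ponens: from (P → Q) and P, infer Q.
P = 'x < -3' is asserted, and P → Q holds, so Q follows.

x < 9.


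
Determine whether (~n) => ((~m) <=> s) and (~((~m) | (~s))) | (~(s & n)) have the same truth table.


Compare truth tables:
m | n | s | φ | ψ
-----------------
False | False | False | False | True
True | False | False | True | True
False | True | False | True | True
True | True | False | True | True
False | False | True | True | True
True | False | True | False | True
False | True | True | True | False
True | True | True | True | True
They differ at row 1 (m=False, n=False, s=False): φ=False but ψ=True.

No, they are not logically equivalent.


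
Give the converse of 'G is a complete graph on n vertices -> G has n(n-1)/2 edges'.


The converse of (P → Q) is (Q → P). It is not in general equivalent to the original.
Here P = 'G is a complete graph on n vertices' and Q = 'G has n(n-1)/2 edges'.

If G has n(n-1)/2 edges, then G is a complete graph on n vertices.


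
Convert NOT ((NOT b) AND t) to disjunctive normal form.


Step 1: Apply De Morgan: ¬((¬b) ∧ t) = ¬(¬b) ∨ ¬t.
Step 2: Eliminate any double negations (¬¬X = X).

b OR (NOT t)


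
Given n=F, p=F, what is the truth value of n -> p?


Implication is false only when antecedent is true and consequent is false.
Substitute: n=F, p=F.
F -> F evaluates to T.

T


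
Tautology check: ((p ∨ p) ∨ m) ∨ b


Build the truth table over {b, m, p}:
b | m | p | φ
-------------
F | F | F | F
T | F | F | T
F | T | F | T
T | T | F | T
F | F | T | T
T | F | T | T
F | T | T | T
T | T | T | T
Counterexample at row 1: with b=F, m=F, p=F, the formula is F.

No, it is not a tautology.


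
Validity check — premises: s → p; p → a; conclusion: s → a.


This matches the form of hypothetical syllogism: the conclusion follows in every model of the premises.

Valid.


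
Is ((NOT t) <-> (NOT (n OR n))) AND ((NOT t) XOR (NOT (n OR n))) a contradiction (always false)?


Truth table over {n, t}:
n | t | φ
---------
F | F | F
T | F | F
F | T | F
T | T | F
Every row is false.

Yes, it is a contradiction.


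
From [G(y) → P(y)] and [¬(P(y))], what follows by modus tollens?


Modus tollens: from (P → Q) and ¬Q, infer ¬P.
Q = 'P(y)' is denied; since P → Q, P must also fail.

Not (G(y)).


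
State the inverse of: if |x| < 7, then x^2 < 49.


The inverse of (P → Q) is (¬P → ¬Q). It is equivalent to the converse, not to the original.
Here P = '|x| < 7' and Q = 'x^2 < 49'.

If not (|x| < 7), then not (x^2 < 49).


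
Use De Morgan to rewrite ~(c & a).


De Morgan: the negation of a conjunction is the disjunction of the negations.
Distribute ~ across &, flipping it to |, and negate each literal.

(~c) | (~a)


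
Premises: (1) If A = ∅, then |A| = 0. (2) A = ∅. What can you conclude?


Modus ponens: from (P → Q) and P, infer Q.
P = 'A = ∅' is asserted, and P → Q holds, so Q follows.

|A| = 0.


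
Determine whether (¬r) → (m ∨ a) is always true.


Build the truth table over {a, m, r}:
a | m | r | φ
-------------
F | F | F | F
T | F | F | T
F | T | F | T
T | T | F | T
F | F | T | T
T | F | T | T
F | T | T | T
T | T | T | T
Counterexample at row 1: with a=F, m=F, r=F, the formula is F.

No, it is not a tautology.


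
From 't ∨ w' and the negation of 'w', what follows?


Disjunctive syllogism: from (P ∨ Q) and ¬P, infer Q.
One disjunct, 'w', is ruled out; the other must hold.

t


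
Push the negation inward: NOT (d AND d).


De Morgan: the negation of a conjunction is the disjunction of the negations.
Distribute NOT across AND, flipping it to OR, and negate each literal.

(NOT d) OR (NOT d)


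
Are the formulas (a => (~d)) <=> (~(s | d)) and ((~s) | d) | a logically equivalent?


Compare truth tables:
a | d | s | φ | ψ
-----------------
False | False | False | True | True
True | False | False | True | True
False | True | False | False | True
True | True | False | True | True
False | False | True | False | False
True | False | True | False | True
False | True | True | False | True
True | True | True | True | True
They differ at row 3 (a=False, d=True, s=False): φ=False but ψ=True.

No, they are not logically equivalent.


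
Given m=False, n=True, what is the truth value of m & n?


Conjunction is true only when both operands are true.
Substitute: m=False, n=True.
False & True evaluates to False.

False


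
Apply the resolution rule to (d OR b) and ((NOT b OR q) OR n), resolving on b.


The clauses contain complementary literals b and NOTb.
Resolution eliminates this pair and disjoins the remaining literals (merging duplicates).

((d OR n) OR q)


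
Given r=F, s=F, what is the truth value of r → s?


Implication is false only when antecedent is true and consequent is false.
Substitute: r=F, s=F.
F → F evaluates to T.

T


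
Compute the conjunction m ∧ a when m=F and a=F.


Conjunction is true only when both operands are true.
Substitute: m=F, a=F.
F ∧ F evaluates to F.

F


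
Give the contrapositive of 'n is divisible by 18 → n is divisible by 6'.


The contrapositive of (P → Q) is (¬Q → ¬P); it is logically equivalent to the original.
Here P = 'n is divisible by 18' and Q = 'n is divisible by 6'.

If not (n is divisible by 6), then not (n is divisible by 18).


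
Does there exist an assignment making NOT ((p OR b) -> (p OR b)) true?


Check all 4 assignments over {b, p}:
b | p | φ
---------
F | F | F
T | F | F
F | T | F
T | T | F
No assignment makes the formula true.

Unsatisfiable.


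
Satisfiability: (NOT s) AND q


Search for a satisfying assignment over {q, s}.
Try q=T, s=F: the formula evaluates to T.
A satisfying assignment exists.

Satisfiable.


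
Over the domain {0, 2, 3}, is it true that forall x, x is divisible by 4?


Evaluate the predicate on each element: 0:True, 2:False, 3:False.
Counterexample x = 2 fails the predicate.

False


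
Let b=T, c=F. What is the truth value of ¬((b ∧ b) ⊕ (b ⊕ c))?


Substitute b=T, c=F:
b ∧ b = T ∧ T = T
b ⊕ c = T ⊕ F = T
(b ∧ b) ⊕ (b ⊕ c) = T ⊕ T = F
¬((b ∧ b) ⊕ (b ⊕ c)) = T

T


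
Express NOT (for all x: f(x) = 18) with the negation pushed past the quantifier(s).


¬(for all x: φ) = there exists x: ¬φ, and ¬(there exists x: φ) = for all x: ¬φ.
Apply to the universal statement.

there exists x: NOT(f(x) = 18)


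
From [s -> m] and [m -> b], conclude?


Hypothetical syllogism: from (P → Q) and (Q → R), infer (P → R).
Chain the two implications through the shared middle term 'm'.

s -> b


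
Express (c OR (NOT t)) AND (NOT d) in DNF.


Step 1: Distribute ∧ over ∨: (c ∨ (¬t)) ∧ (¬d) = (c ∧ (¬d)) ∨ ((¬t) ∧ (¬d)).

(c AND (NOT d)) OR ((NOT t) AND (NOT d))


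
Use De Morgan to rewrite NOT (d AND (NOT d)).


De Morgan: the negation of a conjunction is the disjunction of the negations.
Distribute NOT across AND, flipping it to OR, and negate each literal.

(NOT d) OR d


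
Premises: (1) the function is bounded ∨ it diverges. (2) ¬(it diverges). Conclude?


Disjunctive syllogism: from (P ∨ Q) and ¬P, infer Q.
One disjunct, 'it diverges', is ruled out; the other must hold.

the function is bounded


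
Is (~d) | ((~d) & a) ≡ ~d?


Compare truth tables:
a | d | φ | ψ
-------------
False | False | True | True
True | False | True | True
False | True | False | False
True | True | False | False
The columns φ and ψ agree on every row.

Yes, they are logically equivalent.


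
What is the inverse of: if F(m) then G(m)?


The inverse of (P → Q) is (¬P → ¬Q). It is equivalent to the converse, not to the original.
Here P = 'F(m)' and Q = 'G(m)'.

If not (F(m)), then not (G(m)).


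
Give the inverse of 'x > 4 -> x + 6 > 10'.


The inverse of (P → Q) is (¬P → ¬Q). It is equivalent to the converse, not to the original.
Here P = 'x > 4' and Q = 'x + 6 > 10'.

If not (x > 4), then not (x + 6 > 10).


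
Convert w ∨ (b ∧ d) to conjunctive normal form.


Step 1: Distribute ∨ over ∧: w ∨ (b ∧ d) = (w ∨ b) ∧ (w ∨ d).

(w ∨ b) ∧ (w ∨ d)


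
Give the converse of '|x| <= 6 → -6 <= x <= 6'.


The converse of (P → Q) is (Q → P). It is not in general equivalent to the original.
Here P = '|x| <= 6' and Q = '-6 <= x <= 6'.

If -6 <= x <= 6, then |x| <= 6.


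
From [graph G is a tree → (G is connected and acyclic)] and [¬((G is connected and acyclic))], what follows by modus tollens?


Modus tollens: from (P → Q) and ¬Q, infer ¬P.
Q = '(G is connected and acyclic)' is denied; since P → Q, P must also fail.

Not (graph G is a tree).


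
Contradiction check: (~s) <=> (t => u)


Truth table over {s, t, u}:
s | t | u | φ
-------------
False | False | False | True
True | False | False | False
False | True | False | False
True | True | False | True
False | False | True | True
True | False | True | False
False | True | True | True
True | True | True | False
Satisfying assignment at row 1: s=False, t=False, u=False gives True.

No, it is not a contradiction.


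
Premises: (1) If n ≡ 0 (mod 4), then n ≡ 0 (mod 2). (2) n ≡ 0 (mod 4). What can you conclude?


Modus ponens: from (P → Q) and P, infer Q.
P = 'n ≡ 0 (mod 4)' is asserted, and P → Q holds, so Q follows.

n ≡ 0 (mod 2).


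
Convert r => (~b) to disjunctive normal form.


Step 1: Rewrite r → (¬b) as ¬r ∨ (¬b).

(~r) | (~b)


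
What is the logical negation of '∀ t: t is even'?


¬(∀ x: φ) = ∃ x: ¬φ, and ¬(∃ x: φ) = ∀ x: ¬φ.
Apply to the universal statement.

∃ t: ¬(t is even)


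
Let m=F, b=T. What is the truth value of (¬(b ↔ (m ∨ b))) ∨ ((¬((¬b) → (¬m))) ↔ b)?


Substitute m=F, b=T:
m ∨ b = F ∨ T = T
b ↔ (m ∨ b) = T ↔ T = T
¬(b ↔ (m ∨ b)) = F
¬b = F
¬m = T
(¬b) → (¬m) = F → T = T
¬((¬b) → (¬m)) = F
(¬((¬b) → (¬m))) ↔ b = F ↔ T = F
(¬(b ↔ (m ∨ b))) ∨ ((¬((¬b) → (¬m))) ↔ b) = F ∨ F = F

F


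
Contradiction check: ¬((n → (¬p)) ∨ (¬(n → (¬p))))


Truth table over {n, p}:
n | p | φ
---------
F | F | F
T | F | F
F | T | F
T | T | F
Every row is false.

Yes, it is a contradiction.


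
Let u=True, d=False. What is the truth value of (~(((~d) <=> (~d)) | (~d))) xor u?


Substitute u=True, d=False:
~d = True
~d = True
(~d) <=> (~d) = True <=> True = True
~d = True
((~d) <=> (~d)) | (~d) = True | True = True
~(((~d) <=> (~d)) | (~d)) = False
(~(((~d) <=> (~d)) | (~d))) xor u = False xor True = True

True


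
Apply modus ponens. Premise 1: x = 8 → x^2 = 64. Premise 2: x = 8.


Modus ponens: from (P → Q) and P, infer Q.
P = 'x = 8' is asserted, and P → Q holds, so Q follows.

x^2 = 64.


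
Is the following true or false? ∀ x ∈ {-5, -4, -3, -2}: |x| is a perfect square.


Evaluate the predicate on each element: -5:F, -4:T, -3:F, -2:F.
Counterexample x = -5 fails the predicate.

F


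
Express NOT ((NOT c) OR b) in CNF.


Step 1: Apply De Morgan: ¬((¬c) ∨ b) = ¬(¬c) ∧ ¬b.
Step 2: Eliminate any double negations (¬¬X = X).

c AND (NOT b)


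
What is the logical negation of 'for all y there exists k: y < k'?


Negation flips each quantifier (∀↔∃) and negates the inner predicate.
¬(for all y there exists k: φ) = there exists y for all k: ¬φ.

there exists y for all k: NOT(y < k)


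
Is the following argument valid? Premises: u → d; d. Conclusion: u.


This is affirming the consequent (fallacy). There exist truth assignments where the premises are all true but the conclusion is false.

Invalid.


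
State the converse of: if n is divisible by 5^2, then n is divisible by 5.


The converse of (P → Q) is (Q → P). It is not in general equivalent to the original.
Here P = 'n is divisible by 5^2' and Q = 'n is divisible by 5'.

If n is divisible by 5, then n is divisible by 5^2.


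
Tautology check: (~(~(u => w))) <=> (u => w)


Build the truth table over {u, w}:
u | w | φ
---------
False | False | True
True | False | True
False | True | True
True | True | True
Every row evaluates to true.

Yes, it is a tautology.


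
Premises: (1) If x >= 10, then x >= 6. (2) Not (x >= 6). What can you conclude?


Modus tollens: from (P → Q) and ¬Q, infer ¬P.
Q = 'x >= 6' is denied; since P → Q, P must also fail.

Not (x >= 10).


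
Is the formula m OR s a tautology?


Build the truth table over {m, s}:
m | s | φ
---------
F | F | F
T | F | T
F | T | T
T | T | T
Counterexample at row 1: with m=F, s=F, the formula is F.

No, it is not a tautology.


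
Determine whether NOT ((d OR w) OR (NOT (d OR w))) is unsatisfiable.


Truth table over {d, w}:
d | w | φ
---------
F | F | F
T | F | F
F | T | F
T | T | F
Every row is false.

Yes, it is a contradiction.


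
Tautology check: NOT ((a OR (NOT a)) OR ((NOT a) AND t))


Build the truth table over {a, t}:
a | t | φ
---------
F | F | F
T | F | F
F | T | F
T | T | F
Counterexample at row 1: with a=F, t=F, the formula is F.

No, it is not a tautology.


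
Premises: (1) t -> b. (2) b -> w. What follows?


Hypothetical syllogism: from (P → Q) and (Q → R), infer (P → R).
Chain the two implications through the shared middle term 'b'.

t -> w


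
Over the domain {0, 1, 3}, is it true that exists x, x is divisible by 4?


Evaluate the predicate on each element: 0:True, 1:False, 3:False.
Witness x = 0 satisfies the predicate.

True


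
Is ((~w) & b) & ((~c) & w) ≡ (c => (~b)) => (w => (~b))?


Compare truth tables:
b | c | w | φ | ψ
-----------------
False | False | False | False | True
True | False | False | False | True
False | True | False | False | True
True | True | False | False | True
False | False | True | False | True
True | False | True | False | False
False | True | True | False | True
True | True | True | False | True
They differ at row 1 (b=False, c=False, w=False): φ=False but ψ=True.

No, they are not logically equivalent.


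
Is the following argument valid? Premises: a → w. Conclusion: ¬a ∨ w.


This matches the form of material implication: the conclusion follows in every model of the premises.

Valid.


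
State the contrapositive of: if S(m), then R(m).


The contrapositive of (P → Q) is (¬Q → ¬P); it is logically equivalent to the original.
Here P = 'S(m)' and Q = 'R(m)'.

If not (R(m)), then not (S(m)).


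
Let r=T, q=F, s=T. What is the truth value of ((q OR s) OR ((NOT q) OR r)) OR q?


Substitute r=T, q=F, s=T:
q OR s = F OR T = T
NOT q = T
(NOT q) OR r = T OR T = T
(q OR s) OR ((NOT q) OR r) = T OR T = T
((q OR s) OR ((NOT q) OR r)) OR q = T OR F = T

T
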